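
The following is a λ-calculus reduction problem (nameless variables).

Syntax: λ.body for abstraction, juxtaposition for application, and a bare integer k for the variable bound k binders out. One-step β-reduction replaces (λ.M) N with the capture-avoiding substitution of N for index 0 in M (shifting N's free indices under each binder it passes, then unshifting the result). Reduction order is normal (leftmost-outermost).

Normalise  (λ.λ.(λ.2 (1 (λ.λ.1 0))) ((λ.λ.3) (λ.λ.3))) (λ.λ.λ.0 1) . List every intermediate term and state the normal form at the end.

  start: (λ.λ.(λ.2 (1 (λ.λ.1 0))) ((λ.λ.3) (λ.λ.3))) (λ.λ.λ.0 1)
  →1  λ.(λ.(λ.λ.λ.0 1) (1 (λ.λ.1 0))) ((λ.λ.λ.λ.λ.0 1) (λ.λ.λ.λ.λ.0 1))
  →2  λ.(λ.λ.λ.0 1) (0 (λ.λ.1 0))
  →3  λ.λ.λ.0 1

Answer: normal form = λ.λ.λ.0 1  (in 3 steps)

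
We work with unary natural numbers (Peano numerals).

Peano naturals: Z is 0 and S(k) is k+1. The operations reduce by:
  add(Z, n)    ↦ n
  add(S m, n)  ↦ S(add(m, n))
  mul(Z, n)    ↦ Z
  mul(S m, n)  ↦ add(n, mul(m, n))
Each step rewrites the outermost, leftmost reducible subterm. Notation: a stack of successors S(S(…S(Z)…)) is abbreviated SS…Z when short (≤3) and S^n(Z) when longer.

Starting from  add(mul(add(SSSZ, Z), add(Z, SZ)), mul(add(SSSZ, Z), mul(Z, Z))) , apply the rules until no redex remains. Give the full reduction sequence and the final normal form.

Answer: normal form = SSSZ  (in 35 steps)

Reduction:
  start: add(mul(add(SSSZ, Z), add(Z, SZ)), mul(add(SSSZ, Z), mul(Z, Z)))
  →1  add(mul(S(add(SSZ, Z)), add(Z, SZ)), mul(add(SSSZ, Z), mul(Z, Z)))
  →2  add(add(add(Z, SZ), mul(add(SSZ, Z), add(Z, SZ))), mul(add(SSSZ, Z), mul(Z, Z)))
  →3  add(add(SZ, mul(add(SSZ, Z), add(Z, SZ))), mul(add(SSSZ, Z), mul(Z, Z)))
  →4  add(S(add(Z, mul(add(SSZ, Z), add(Z, SZ)))), mul(add(SSSZ, Z), mul(Z, Z)))
  →5  S(add(add(Z, mul(add(SSZ, Z), add(Z, SZ))), mul(add(SSSZ, Z), mul(Z, Z))))
  →6  S(add(mul(add(SSZ, Z), add(Z, SZ)), mul(add(SSSZ, Z), mul(Z, Z))))
  →7  S(add(mul(S(add(SZ, Z)), add(Z, SZ)), mul(add(SSSZ, Z), mul(Z, Z))))
  →8  S(add(add(add(Z, SZ), mul(add(SZ, Z), add(Z, SZ))), mul(add(SSSZ, Z), mul(Z, Z))))
  →9  S(add(add(SZ, mul(add(SZ, Z), add(Z, SZ))), mul(add(SSSZ, Z), mul(Z, Z))))
  →10  S(add(S(add(Z, mul(add(SZ, Z), add(Z, SZ)))), mul(add(SSSZ, Z), mul(Z, Z))))
  →11  S(S(add(add(Z, mul(add(SZ, Z), add(Z, SZ))), mul(add(SSSZ, Z), mul(Z, Z)))))
  →12  S(S(add(mul(add(SZ, Z), add(Z, SZ)), mul(add(SSSZ, Z), mul(Z, Z)))))
  →13  S(S(add(mul(S(add(Z, Z)), add(Z, SZ)), mul(add(SSSZ, Z), mul(Z, Z)))))
  →14  S(S(add(add(add(Z, SZ), mul(add(Z, Z), add(Z, SZ))), mul(add(SSSZ, Z), mul(Z, Z)))))
  →15  S(S(add(add(SZ, mul(add(Z, Z), add(Z, SZ))), mul(add(SSSZ, Z), mul(Z, Z)))))
  →16  S(S(add(S(add(Z, mul(add(Z, Z), add(Z, SZ)))), mul(add(SSSZ, Z), mul(Z, Z)))))
  →17  S(S(S(add(add(Z, mul(add(Z, Z), add(Z, SZ))), mul(add(SSSZ, Z), mul(Z, Z))))))
  →18  S(S(S(add(mul(add(Z, Z), add(Z, SZ)), mul(add(SSSZ, Z), mul(Z, Z))))))
  →19  S(S(S(add(mul(Z, add(Z, SZ)), mul(add(SSSZ, Z), mul(Z, Z))))))
  →20  S(S(S(add(Z, mul(add(SSSZ, Z), mul(Z, Z))))))
  →21  S(S(S(mul(add(SSSZ, Z), mul(Z, Z)))))
  →22  S(S(S(mul(S(add(SSZ, Z)), mul(Z, Z)))))
  →23  S(S(S(add(mul(Z, Z), mul(add(SSZ, Z), mul(Z, Z))))))
  →24  S(S(S(add(Z, mul(add(SSZ, Z), mul(Z, Z))))))
  →25  S(S(S(mul(add(SSZ, Z), mul(Z, Z)))))
  →26  S(S(S(mul(S(add(SZ, Z)), mul(Z, Z)))))
  →27  S(S(S(add(mul(Z, Z), mul(add(SZ, Z), mul(Z, Z))))))
  →28  S(S(S(add(Z, mul(add(SZ, Z), mul(Z, Z))))))
  →29  S(S(S(mul(add(SZ, Z), mul(Z, Z)))))
  →30  S(S(S(mul(S(add(Z, Z)), mul(Z, Z)))))
  →31  S(S(S(add(mul(Z, Z), mul(add(Z, Z), mul(Z, Z))))))
  →32  S(S(S(add(Z, mul(add(Z, Z), mul(Z, Z))))))
  →33  S(S(S(mul(add(Z, Z), mul(Z, Z)))))
  →34  S(S(S(mul(Z, mul(Z, Z)))))
  →35  SSSZ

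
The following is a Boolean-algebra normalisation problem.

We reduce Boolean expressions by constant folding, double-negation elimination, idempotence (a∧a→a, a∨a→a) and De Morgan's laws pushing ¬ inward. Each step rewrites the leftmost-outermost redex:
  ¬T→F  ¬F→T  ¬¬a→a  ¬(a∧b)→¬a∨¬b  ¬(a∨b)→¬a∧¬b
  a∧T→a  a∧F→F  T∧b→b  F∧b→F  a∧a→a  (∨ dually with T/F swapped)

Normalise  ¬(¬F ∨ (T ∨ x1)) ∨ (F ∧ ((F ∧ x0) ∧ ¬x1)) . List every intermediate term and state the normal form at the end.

  start: ¬(¬F ∨ (T ∨ x1)) ∨ (F ∧ ((F ∧ x0) ∧ ¬x1))
  [1] (¬¬F ∧ ¬(T ∨ x1)) ∨ (F ∧ ((F ∧ x0) ∧ ¬x1))
  [2] (F ∧ ¬(T ∨ x1)) ∨ (F ∧ ((F ∧ x0) ∧ ¬x1))
  [3] F ∨ (F ∧ ((F ∧ x0) ∧ ¬x1))
  [4] F ∧ ((F ∧ x0) ∧ ¬x1)
  [5] F

Answer: normal form = F  (in 5 steps)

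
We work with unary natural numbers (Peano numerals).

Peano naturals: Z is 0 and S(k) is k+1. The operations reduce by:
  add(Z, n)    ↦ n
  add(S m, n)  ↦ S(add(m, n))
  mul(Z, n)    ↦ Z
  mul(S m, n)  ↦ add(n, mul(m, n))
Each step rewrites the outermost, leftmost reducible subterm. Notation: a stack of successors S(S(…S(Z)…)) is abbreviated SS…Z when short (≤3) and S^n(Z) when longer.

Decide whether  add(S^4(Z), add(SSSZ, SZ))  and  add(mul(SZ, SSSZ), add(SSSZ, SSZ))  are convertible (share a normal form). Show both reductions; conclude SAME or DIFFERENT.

Answer: SAME — A ⇓ S^8(Z), B ⇓ S^8(Z)

Reduction:
Term A:
  start: add(S^4(Z), add(SSSZ, SZ))
  [1] S(add(SSSZ, add(SSSZ, SZ)))
  [2] S(S(add(SSZ, add(SSSZ, SZ))))
  [3] S(S(S(add(SZ, add(SSSZ, SZ)))))
  [4] S(S(S(S(add(Z, add(SSSZ, SZ))))))
  [5] S(S(S(S(add(SSSZ, SZ)))))
  [6] S(S(S(S(S(add(SSZ, SZ))))))
  [7] S(S(S(S(S(S(add(SZ, SZ)))))))
  [8] S(S(S(S(S(S(S(add(Z, SZ))))))))
  [9] S^8(Z)

Term B:
  start: add(mul(SZ, SSSZ), add(SSSZ, SSZ))
  [1] add(add(SSSZ, mul(Z, SSSZ)), add(SSSZ, SSZ))
  [2] add(S(add(SSZ, mul(Z, SSSZ))), add(SSSZ, SSZ))
  [3] S(add(add(SSZ, mul(Z, SSSZ)), add(SSSZ, SSZ)))
  [4] S(add(S(add(SZ, mul(Z, SSSZ))), add(SSSZ, SSZ)))
  [5] S(S(add(add(SZ, mul(Z, SSSZ)), add(SSSZ, SSZ))))
  [6] S(S(add(S(add(Z, mul(Z, SSSZ))), add(SSSZ, SSZ))))
  [7] S(S(S(add(add(Z, mul(Z, SSSZ)), add(SSSZ, SSZ)))))
  [8] S(S(S(add(mul(Z, SSSZ), add(SSSZ, SSZ)))))
  [9] S(S(S(add(Z, add(SSSZ, SSZ)))))
  [10] S(S(S(add(SSSZ, SSZ))))
  [11] S(S(S(S(add(SSZ, SSZ)))))
  [12] S(S(S(S(S(add(SZ, SSZ))))))
  [13] S(S(S(S(S(S(add(Z, SSZ)))))))
  [14] S^8(Z)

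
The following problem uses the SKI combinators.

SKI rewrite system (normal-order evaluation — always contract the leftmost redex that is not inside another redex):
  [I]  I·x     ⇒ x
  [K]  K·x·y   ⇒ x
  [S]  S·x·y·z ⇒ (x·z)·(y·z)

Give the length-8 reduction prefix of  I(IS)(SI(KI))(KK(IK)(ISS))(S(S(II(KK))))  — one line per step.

  start: I(IS)(SI(KI))(KK(IK)(ISS))(S(S(II(KK))))
  [1] IS(SI(KI))(KK(IK)(ISS))(S(S(II(KK))))
  [2] S(SI(KI))(KK(IK)(ISS))(S(S(II(KK))))
  [3] SI(KI)(S(S(II(KK))))(KK(IK)(ISS)(S(S(II(KK)))))
  [4] I(S(S(II(KK))))(KI(S(S(II(KK)))))(KK(IK)(ISS)(S(S(II(KK)))))
  [5] S(S(II(KK)))(KI(S(S(II(KK)))))(KK(IK)(ISS)(S(S(II(KK)))))
  [6] S(II(KK))(KK(IK)(ISS)(S(S(II(KK)))))(KI(S(S(II(KK))))(KK(IK)(ISS)(S(S(II(KK))))))
  [7] II(KK)(KI(S(S(II(KK))))(KK(IK)(ISS)(S(S(II(KK))))))(KK(IK)(ISS)(S(S(II(KK))))(KI(S(S(II(KK))))(KK(IK)(ISS)(S(S(II(KK)))))))
  [8] I(KK)(KI(S(S(II(KK))))(KK(IK)(ISS)(S(S(II(KK))))))(KK(IK)(ISS)(S(S(II(KK))))(KI(S(S(II(KK))))(KK(IK)(ISS)(S(S(II(KK)))))))

Answer: after 8 steps: I(KK)(KI(S(S(II(KK))))(KK(IK)(ISS)(S(S(II(KK))))))(KK(IK)(ISS)(S(S(II(KK))))(KI(S(S(II(KK))))(KK(IK)(ISS)(S(S(II(KK)))))))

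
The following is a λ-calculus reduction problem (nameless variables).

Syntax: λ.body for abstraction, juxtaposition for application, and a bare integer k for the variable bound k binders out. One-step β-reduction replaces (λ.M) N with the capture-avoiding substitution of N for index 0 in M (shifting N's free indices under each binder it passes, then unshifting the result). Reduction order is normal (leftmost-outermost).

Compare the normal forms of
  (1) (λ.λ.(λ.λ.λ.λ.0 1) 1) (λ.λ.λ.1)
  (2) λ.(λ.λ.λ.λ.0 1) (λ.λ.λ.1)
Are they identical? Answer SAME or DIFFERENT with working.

Term A:
  start: (λ.λ.(λ.λ.λ.λ.0 1) 1) (λ.λ.λ.1)
  step 1: λ.(λ.λ.λ.λ.0 1) (λ.λ.λ.1)
  step 2: λ.λ.λ.λ.0 1

Term B:
  start: λ.(λ.λ.λ.λ.0 1) (λ.λ.λ.1)
  step 1: λ.λ.λ.λ.0 1

Answer: SAME — A ⇓ λ.λ.λ.λ.0 1, B ⇓ λ.λ.λ.λ.0 1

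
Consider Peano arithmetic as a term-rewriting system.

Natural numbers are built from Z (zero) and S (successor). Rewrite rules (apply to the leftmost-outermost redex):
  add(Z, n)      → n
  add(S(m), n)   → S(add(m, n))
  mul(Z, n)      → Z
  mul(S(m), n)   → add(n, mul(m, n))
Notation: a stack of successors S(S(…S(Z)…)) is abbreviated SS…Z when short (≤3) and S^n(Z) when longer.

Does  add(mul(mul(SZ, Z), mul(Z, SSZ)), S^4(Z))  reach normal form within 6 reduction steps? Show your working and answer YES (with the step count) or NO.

  start: add(mul(mul(SZ, Z), mul(Z, SSZ)), S^4(Z))
  step 1: add(mul(add(Z, mul(Z, Z)), mul(Z, SSZ)), S^4(Z))
  step 2: add(mul(mul(Z, Z), mul(Z, SSZ)), S^4(Z))
  step 3: add(mul(Z, mul(Z, SSZ)), S^4(Z))
  step 4: add(Z, S^4(Z))
  step 5: S^4(Z)

Answer: YES — reaches normal form S^4(Z) in 5 ≤ 6 steps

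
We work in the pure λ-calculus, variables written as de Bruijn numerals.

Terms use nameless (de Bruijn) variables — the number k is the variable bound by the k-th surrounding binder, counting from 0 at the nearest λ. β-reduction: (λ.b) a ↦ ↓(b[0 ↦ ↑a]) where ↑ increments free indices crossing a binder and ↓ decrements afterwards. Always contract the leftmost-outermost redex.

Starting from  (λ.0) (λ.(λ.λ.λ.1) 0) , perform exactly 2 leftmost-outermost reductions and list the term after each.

Answer: after 2 steps: λ.λ.λ.1

Working:
  start: (λ.0) (λ.(λ.λ.λ.1) 0)
  step 1: λ.(λ.λ.λ.1) 0
  step 2: λ.λ.λ.1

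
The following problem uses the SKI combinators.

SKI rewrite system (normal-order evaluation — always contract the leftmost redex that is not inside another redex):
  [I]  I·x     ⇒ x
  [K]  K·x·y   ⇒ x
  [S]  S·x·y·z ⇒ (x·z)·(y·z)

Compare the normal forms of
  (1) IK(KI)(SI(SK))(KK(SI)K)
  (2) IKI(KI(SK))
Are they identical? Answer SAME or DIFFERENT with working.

Term A:
  start: IK(KI)(SI(SK))(KK(SI)K)
  step 1: K(KI)(SI(SK))(KK(SI)K)
  step 2: KI(KK(SI)K)
  step 3: I

Term B:
  start: IKI(KI(SK))
  step 1: KI(KI(SK))
  step 2: I

Answer: SAME — A ⇓ I, B ⇓ I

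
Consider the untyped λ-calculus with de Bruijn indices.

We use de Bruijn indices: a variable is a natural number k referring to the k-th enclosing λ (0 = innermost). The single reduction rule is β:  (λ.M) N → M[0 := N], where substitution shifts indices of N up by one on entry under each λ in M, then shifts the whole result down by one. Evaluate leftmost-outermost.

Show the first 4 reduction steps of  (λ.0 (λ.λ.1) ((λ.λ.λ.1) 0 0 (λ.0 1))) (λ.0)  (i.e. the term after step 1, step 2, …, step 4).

  start: (λ.0 (λ.λ.1) ((λ.λ.λ.1) 0 0 (λ.0 1))) (λ.0)
  step 1: (λ.0) (λ.λ.1) ((λ.λ.λ.1) (λ.0) (λ.0) (λ.0 (λ.0)))
  step 2: (λ.λ.1) ((λ.λ.λ.1) (λ.0) (λ.0) (λ.0 (λ.0)))
  step 3: λ.(λ.λ.λ.1) (λ.0) (λ.0) (λ.0 (λ.0))
  step 4: λ.(λ.λ.1) (λ.0) (λ.0 (λ.0))

Answer: after 4 steps: λ.(λ.λ.1) (λ.0) (λ.0 (λ.0))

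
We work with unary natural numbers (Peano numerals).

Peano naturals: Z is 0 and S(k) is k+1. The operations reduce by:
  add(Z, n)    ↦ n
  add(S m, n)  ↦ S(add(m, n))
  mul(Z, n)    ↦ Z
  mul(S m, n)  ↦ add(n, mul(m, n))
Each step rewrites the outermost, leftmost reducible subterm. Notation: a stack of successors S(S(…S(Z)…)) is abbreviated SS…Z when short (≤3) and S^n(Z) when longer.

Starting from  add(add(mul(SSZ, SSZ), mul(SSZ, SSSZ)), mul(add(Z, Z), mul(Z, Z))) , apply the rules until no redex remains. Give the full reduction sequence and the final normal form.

Answer: normal form = S^10(Z)  (in 38 steps)

Reduction:
  start: add(add(mul(SSZ, SSZ), mul(SSZ, SSSZ)), mul(add(Z, Z), mul(Z, Z)))
  →1  add(add(add(SSZ, mul(SZ, SSZ)), mul(SSZ, SSSZ)), mul(add(Z, Z), mul(Z, Z)))
  →2  add(add(S(add(SZ, mul(SZ, SSZ))), mul(SSZ, SSSZ)), mul(add(Z, Z), mul(Z, Z)))
  →3  add(S(add(add(SZ, mul(SZ, SSZ)), mul(SSZ, SSSZ))), mul(add(Z, Z), mul(Z, Z)))
  →4  S(add(add(add(SZ, mul(SZ, SSZ)), mul(SSZ, SSSZ)), mul(add(Z, Z), mul(Z, Z))))
  →5  S(add(add(S(add(Z, mul(SZ, SSZ))), mul(SSZ, SSSZ)), mul(add(Z, Z), mul(Z, Z))))
  →6  S(add(S(add(add(Z, mul(SZ, SSZ)), mul(SSZ, SSSZ))), mul(add(Z, Z), mul(Z, Z))))
  →7  S(S(add(add(add(Z, mul(SZ, SSZ)), mul(SSZ, SSSZ)), mul(add(Z, Z), mul(Z, Z)))))
  →8  S(S(add(add(mul(SZ, SSZ), mul(SSZ, SSSZ)), mul(add(Z, Z), mul(Z, Z)))))
  →9  S(S(add(add(add(SSZ, mul(Z, SSZ)), mul(SSZ, SSSZ)), mul(add(Z, Z), mul(Z, Z)))))
  →10  S(S(add(add(S(add(SZ, mul(Z, SSZ))), mul(SSZ, SSSZ)), mul(add(Z, Z), mul(Z, Z)))))
  →11  S(S(add(S(add(add(SZ, mul(Z, SSZ)), mul(SSZ, SSSZ))), mul(add(Z, Z), mul(Z, Z)))))
  →12  S(S(S(add(add(add(SZ, mul(Z, SSZ)), mul(SSZ, SSSZ)), mul(add(Z, Z), mul(Z, Z))))))
  →13  S(S(S(add(add(S(add(Z, mul(Z, SSZ))), mul(SSZ, SSSZ)), mul(add(Z, Z), mul(Z, Z))))))
  →14  S(S(S(add(S(add(add(Z, mul(Z, SSZ)), mul(SSZ, SSSZ))), mul(add(Z, Z), mul(Z, Z))))))
  →15  S(S(S(S(add(add(add(Z, mul(Z, SSZ)), mul(SSZ, SSSZ)), mul(add(Z, Z), mul(Z, Z)))))))
  →16  S(S(S(S(add(add(mul(Z, SSZ), mul(SSZ, SSSZ)), mul(add(Z, Z), mul(Z, Z)))))))
  →17  S(S(S(S(add(add(Z, mul(SSZ, SSSZ)), mul(add(Z, Z), mul(Z, Z)))))))
  →18  S(S(S(S(add(mul(SSZ, SSSZ), mul(add(Z, Z), mul(Z, Z)))))))
  →19  S(S(S(S(add(add(SSSZ, mul(SZ, SSSZ)), mul(add(Z, Z), mul(Z, Z)))))))
  →20  S(S(S(S(add(S(add(SSZ, mul(SZ, SSSZ))), mul(add(Z, Z), mul(Z, Z)))))))
  →21  S(S(S(S(S(add(add(SSZ, mul(SZ, SSSZ)), mul(add(Z, Z), mul(Z, Z))))))))
  →22  S(S(S(S(S(add(S(add(SZ, mul(SZ, SSSZ))), mul(add(Z, Z), mul(Z, Z))))))))
  →23  S(S(S(S(S(S(add(add(SZ, mul(SZ, SSSZ)), mul(add(Z, Z), mul(Z, Z)))))))))
  →24  S(S(S(S(S(S(add(S(add(Z, mul(SZ, SSSZ))), mul(add(Z, Z), mul(Z, Z)))))))))
  →25  S(S(S(S(S(S(S(add(add(Z, mul(SZ, SSSZ)), mul(add(Z, Z), mul(Z, Z))))))))))
  →26  S(S(S(S(S(S(S(add(mul(SZ, SSSZ), mul(add(Z, Z), mul(Z, Z))))))))))
  →27  S(S(S(S(S(S(S(add(add(SSSZ, mul(Z, SSSZ)), mul(add(Z, Z), mul(Z, Z))))))))))
  →28  S(S(S(S(S(S(S(add(S(add(SSZ, mul(Z, SSSZ))), mul(add(Z, Z), mul(Z, Z))))))))))
  →29  S(S(S(S(S(S(S(S(add(add(SSZ, mul(Z, SSSZ)), mul(add(Z, Z), mul(Z, Z)))))))))))
  →30  S(S(S(S(S(S(S(S(add(S(add(SZ, mul(Z, SSSZ))), mul(add(Z, Z), mul(Z, Z)))))))))))
  →31  S(S(S(S(S(S(S(S(S(add(add(SZ, mul(Z, SSSZ)), mul(add(Z, Z), mul(Z, Z))))))))))))
  →32  S(S(S(S(S(S(S(S(S(add(S(add(Z, mul(Z, SSSZ))), mul(add(Z, Z), mul(Z, Z))))))))))))
  →33  S(S(S(S(S(S(S(S(S(S(add(add(Z, mul(Z, SSSZ)), mul(add(Z, Z), mul(Z, Z)))))))))))))
  →34  S(S(S(S(S(S(S(S(S(S(add(mul(Z, SSSZ), mul(add(Z, Z), mul(Z, Z)))))))))))))
  →35  S(S(S(S(S(S(S(S(S(S(add(Z, mul(add(Z, Z), mul(Z, Z)))))))))))))
  →36  S(S(S(S(S(S(S(S(S(S(mul(add(Z, Z), mul(Z, Z))))))))))))
  →37  S(S(S(S(S(S(S(S(S(S(mul(Z, mul(Z, Z))))))))))))
  →38  S^10(Z)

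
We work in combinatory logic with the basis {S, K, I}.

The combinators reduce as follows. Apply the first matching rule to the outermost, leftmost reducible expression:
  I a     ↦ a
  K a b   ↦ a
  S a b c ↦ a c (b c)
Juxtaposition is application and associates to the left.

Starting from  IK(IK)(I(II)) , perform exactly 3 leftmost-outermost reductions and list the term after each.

  start: IK(IK)(I(II))
  step 1: K(IK)(I(II))
  step 2: IK
  step 3: K

Answer: after 3 steps: K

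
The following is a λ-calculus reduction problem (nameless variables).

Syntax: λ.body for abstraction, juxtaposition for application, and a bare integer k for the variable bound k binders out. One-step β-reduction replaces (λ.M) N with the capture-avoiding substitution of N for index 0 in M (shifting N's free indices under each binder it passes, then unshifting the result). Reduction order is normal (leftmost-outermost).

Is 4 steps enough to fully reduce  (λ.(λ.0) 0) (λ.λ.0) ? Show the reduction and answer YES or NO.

  start: (λ.(λ.0) 0) (λ.λ.0)
  step 1: (λ.0) (λ.λ.0)
  step 2: λ.λ.0

Answer: YES — reaches normal form λ.λ.0 in 2 ≤ 4 steps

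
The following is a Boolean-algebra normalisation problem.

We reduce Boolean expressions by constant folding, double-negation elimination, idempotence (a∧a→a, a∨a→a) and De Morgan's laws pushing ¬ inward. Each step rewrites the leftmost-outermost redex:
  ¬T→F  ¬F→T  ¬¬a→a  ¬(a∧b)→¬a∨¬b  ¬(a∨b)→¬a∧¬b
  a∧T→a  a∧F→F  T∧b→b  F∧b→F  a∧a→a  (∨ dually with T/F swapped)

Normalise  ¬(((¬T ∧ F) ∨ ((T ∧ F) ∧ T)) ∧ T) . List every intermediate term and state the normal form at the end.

Answer: normal form = T  (in 13 steps)

Working:
  start: ¬(((¬T ∧ F) ∨ ((T ∧ F) ∧ T)) ∧ T)
  →1  ¬((¬T ∧ F) ∨ ((T ∧ F) ∧ T)) ∨ ¬T
  →2  (¬(¬T ∧ F) ∧ ¬((T ∧ F) ∧ T)) ∨ ¬T
  →3  ((¬¬T ∨ ¬F) ∧ ¬((T ∧ F) ∧ T)) ∨ ¬T
  →4  ((T ∨ ¬F) ∧ ¬((T ∧ F) ∧ T)) ∨ ¬T
  →5  (T ∧ ¬((T ∧ F) ∧ T)) ∨ ¬T
  →6  ¬((T ∧ F) ∧ T) ∨ ¬T
  →7  (¬(T ∧ F) ∨ ¬T) ∨ ¬T
  →8  ((¬T ∨ ¬F) ∨ ¬T) ∨ ¬T
  →9  ((F ∨ ¬F) ∨ ¬T) ∨ ¬T
  →10  (¬F ∨ ¬T) ∨ ¬T
  →11  (T ∨ ¬T) ∨ ¬T
  →12  T ∨ ¬T
  →13  T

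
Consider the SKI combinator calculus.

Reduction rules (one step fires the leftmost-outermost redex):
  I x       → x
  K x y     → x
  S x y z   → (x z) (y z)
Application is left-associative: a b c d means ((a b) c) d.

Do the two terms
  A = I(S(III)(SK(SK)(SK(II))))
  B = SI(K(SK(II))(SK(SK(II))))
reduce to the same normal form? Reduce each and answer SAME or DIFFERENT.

Answer: SAME — A ⇓ SI(SKI), B ⇓ SI(SKI)

Working:
Term A:
  start: I(S(III)(SK(SK)(SK(II))))
  →1  S(III)(SK(SK)(SK(II)))
  →2  S(II)(SK(SK)(SK(II)))
  →3  SI(SK(SK)(SK(II)))
  →4  SI(K(SK(II))(SK(SK(II))))
  →5  SI(SK(II))
  →6  SI(SKI)

Term B:
  start: SI(K(SK(II))(SK(SK(II))))
  →1  SI(SK(II))
  →2  SI(SKI)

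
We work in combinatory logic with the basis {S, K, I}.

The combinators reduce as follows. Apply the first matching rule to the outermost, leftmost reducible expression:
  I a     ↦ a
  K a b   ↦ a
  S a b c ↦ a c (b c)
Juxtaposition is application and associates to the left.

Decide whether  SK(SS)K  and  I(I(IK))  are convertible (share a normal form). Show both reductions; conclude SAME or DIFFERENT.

Answer: SAME — A ⇓ K, B ⇓ K

Working:
Term A:
  start: SK(SS)K
  step 1: KK(SSK)
  step 2: K

Term B:
  start: I(I(IK))
  step 1: I(IK)
  step 2: IK
  step 3: K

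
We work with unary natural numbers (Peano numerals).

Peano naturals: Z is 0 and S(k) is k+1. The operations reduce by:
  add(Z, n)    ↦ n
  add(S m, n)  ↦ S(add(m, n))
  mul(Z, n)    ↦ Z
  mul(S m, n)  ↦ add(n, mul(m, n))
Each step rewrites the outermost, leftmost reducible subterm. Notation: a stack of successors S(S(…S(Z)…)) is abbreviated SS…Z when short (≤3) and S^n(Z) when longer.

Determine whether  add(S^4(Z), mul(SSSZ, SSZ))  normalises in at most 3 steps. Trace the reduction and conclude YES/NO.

Answer: NO — after 3 steps the term is S(S(S(add(SZ, mul(SSSZ, SSZ))))), not yet normal

Reduction:
  start: add(S^4(Z), mul(SSSZ, SSZ))
  [1] S(add(SSSZ, mul(SSSZ, SSZ)))
  [2] S(S(add(SSZ, mul(SSSZ, SSZ))))
  [3] S(S(S(add(SZ, mul(SSSZ, SSZ)))))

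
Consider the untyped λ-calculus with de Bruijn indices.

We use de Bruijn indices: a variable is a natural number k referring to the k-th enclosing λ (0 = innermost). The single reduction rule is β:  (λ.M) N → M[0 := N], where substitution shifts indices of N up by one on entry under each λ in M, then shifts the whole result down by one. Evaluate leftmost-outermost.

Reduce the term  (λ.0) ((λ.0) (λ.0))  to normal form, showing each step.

  start: (λ.0) ((λ.0) (λ.0))
  [1] (λ.0) (λ.0)
  [2] λ.0

Answer: normal form = λ.0  (in 2 steps)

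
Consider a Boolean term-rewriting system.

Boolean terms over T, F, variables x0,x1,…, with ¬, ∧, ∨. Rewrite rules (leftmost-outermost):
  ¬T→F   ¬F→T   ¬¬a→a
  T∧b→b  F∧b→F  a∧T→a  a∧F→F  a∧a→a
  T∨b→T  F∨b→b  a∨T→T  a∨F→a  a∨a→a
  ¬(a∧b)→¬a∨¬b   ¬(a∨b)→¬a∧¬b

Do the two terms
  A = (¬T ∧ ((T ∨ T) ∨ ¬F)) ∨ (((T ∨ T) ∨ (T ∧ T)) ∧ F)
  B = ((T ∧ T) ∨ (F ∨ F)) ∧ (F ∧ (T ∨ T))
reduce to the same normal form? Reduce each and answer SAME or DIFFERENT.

Answer: SAME — A ⇓ F, B ⇓ F

Derivation:
Term A:
  start: (¬T ∧ ((T ∨ T) ∨ ¬F)) ∨ (((T ∨ T) ∨ (T ∧ T)) ∧ F)
  →1  (F ∧ ((T ∨ T) ∨ ¬F)) ∨ (((T ∨ T) ∨ (T ∧ T)) ∧ F)
  →2  F ∨ (((T ∨ T) ∨ (T ∧ T)) ∧ F)
  →3  ((T ∨ T) ∨ (T ∧ T)) ∧ F
  →4  F

Term B:
  start: ((T ∧ T) ∨ (F ∨ F)) ∧ (F ∧ (T ∨ T))
  →1  (T ∨ (F ∨ F)) ∧ (F ∧ (T ∨ T))
  →2  T ∧ (F ∧ (T ∨ T))
  →3  F ∧ (T ∨ T)
  →4  F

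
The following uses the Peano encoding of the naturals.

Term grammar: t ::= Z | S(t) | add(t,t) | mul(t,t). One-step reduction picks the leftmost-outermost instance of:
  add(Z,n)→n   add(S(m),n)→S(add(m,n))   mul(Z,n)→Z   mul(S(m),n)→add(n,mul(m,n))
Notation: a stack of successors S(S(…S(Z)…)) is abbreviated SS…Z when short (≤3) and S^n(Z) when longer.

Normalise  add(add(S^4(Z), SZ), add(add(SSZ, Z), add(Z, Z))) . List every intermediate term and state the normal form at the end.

  start: add(add(S^4(Z), SZ), add(add(SSZ, Z), add(Z, Z)))
  →1  add(S(add(SSSZ, SZ)), add(add(SSZ, Z), add(Z, Z)))
  →2  S(add(add(SSSZ, SZ), add(add(SSZ, Z), add(Z, Z))))
  →3  S(add(S(add(SSZ, SZ)), add(add(SSZ, Z), add(Z, Z))))
  →4  S(S(add(add(SSZ, SZ), add(add(SSZ, Z), add(Z, Z)))))
  →5  S(S(add(S(add(SZ, SZ)), add(add(SSZ, Z), add(Z, Z)))))
  →6  S(S(S(add(add(SZ, SZ), add(add(SSZ, Z), add(Z, Z))))))
  →7  S(S(S(add(S(add(Z, SZ)), add(add(SSZ, Z), add(Z, Z))))))
  →8  S(S(S(S(add(add(Z, SZ), add(add(SSZ, Z), add(Z, Z)))))))
  →9  S(S(S(S(add(SZ, add(add(SSZ, Z), add(Z, Z)))))))
  →10  S(S(S(S(S(add(Z, add(add(SSZ, Z), add(Z, Z))))))))
  →11  S(S(S(S(S(add(add(SSZ, Z), add(Z, Z)))))))
  →12  S(S(S(S(S(add(S(add(SZ, Z)), add(Z, Z)))))))
  →13  S(S(S(S(S(S(add(add(SZ, Z), add(Z, Z))))))))
  →14  S(S(S(S(S(S(add(S(add(Z, Z)), add(Z, Z))))))))
  →15  S(S(S(S(S(S(S(add(add(Z, Z), add(Z, Z)))))))))
  →16  S(S(S(S(S(S(S(add(Z, add(Z, Z)))))))))
  →17  S(S(S(S(S(S(S(add(Z, Z))))))))
  →18  S^7(Z)

Answer: normal form = S^7(Z)  (in 18 steps)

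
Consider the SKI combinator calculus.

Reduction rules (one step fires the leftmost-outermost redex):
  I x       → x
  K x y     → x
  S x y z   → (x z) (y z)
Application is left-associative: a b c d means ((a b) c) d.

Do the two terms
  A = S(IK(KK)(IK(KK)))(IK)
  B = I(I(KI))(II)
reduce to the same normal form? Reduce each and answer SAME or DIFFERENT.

Term A:
  start: S(IK(KK)(IK(KK)))(IK)
  →1  S(K(KK)(IK(KK)))(IK)
  →2  S(KK)(IK)
  →3  S(KK)K

Term B:
  start: I(I(KI))(II)
  →1  I(KI)(II)
  →2  KI(II)
  →3  I

Answer: DIFFERENT — A ⇓ S(KK)K, B ⇓ I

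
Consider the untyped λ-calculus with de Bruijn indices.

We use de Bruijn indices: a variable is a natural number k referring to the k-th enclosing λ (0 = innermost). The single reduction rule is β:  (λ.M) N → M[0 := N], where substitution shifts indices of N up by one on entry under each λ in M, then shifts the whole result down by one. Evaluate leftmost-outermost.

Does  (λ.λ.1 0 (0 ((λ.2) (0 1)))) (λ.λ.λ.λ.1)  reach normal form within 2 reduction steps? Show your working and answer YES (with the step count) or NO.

Answer: NO — after 2 steps the term is λ.(λ.λ.λ.1) (0 ((λ.λ.λ.λ.λ.1) (0 (λ.λ.λ.λ.1)))), not yet normal

Working:
  start: (λ.λ.1 0 (0 ((λ.2) (0 1)))) (λ.λ.λ.λ.1)
  step 1: λ.(λ.λ.λ.λ.1) 0 (0 ((λ.λ.λ.λ.λ.1) (0 (λ.λ.λ.λ.1))))
  step 2: λ.(λ.λ.λ.1) (0 ((λ.λ.λ.λ.λ.1) (0 (λ.λ.λ.λ.1))))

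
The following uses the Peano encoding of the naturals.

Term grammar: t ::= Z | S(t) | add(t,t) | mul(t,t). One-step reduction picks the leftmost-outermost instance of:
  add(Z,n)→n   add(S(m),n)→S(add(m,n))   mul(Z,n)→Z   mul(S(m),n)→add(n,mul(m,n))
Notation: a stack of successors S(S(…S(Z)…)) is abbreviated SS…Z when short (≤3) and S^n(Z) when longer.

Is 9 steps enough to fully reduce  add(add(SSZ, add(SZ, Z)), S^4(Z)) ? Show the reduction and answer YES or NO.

  start: add(add(SSZ, add(SZ, Z)), S^4(Z))
  →1  add(S(add(SZ, add(SZ, Z))), S^4(Z))
  →2  S(add(add(SZ, add(SZ, Z)), S^4(Z)))
  →3  S(add(S(add(Z, add(SZ, Z))), S^4(Z)))
  →4  S(S(add(add(Z, add(SZ, Z)), S^4(Z))))
  →5  S(S(add(add(SZ, Z), S^4(Z))))
  →6  S(S(add(S(add(Z, Z)), S^4(Z))))
  →7  S(S(S(add(add(Z, Z), S^4(Z)))))
  →8  S(S(S(add(Z, S^4(Z)))))
  →9  S^7(Z)

Answer: YES — reaches normal form S^7(Z) in 9 ≤ 9 steps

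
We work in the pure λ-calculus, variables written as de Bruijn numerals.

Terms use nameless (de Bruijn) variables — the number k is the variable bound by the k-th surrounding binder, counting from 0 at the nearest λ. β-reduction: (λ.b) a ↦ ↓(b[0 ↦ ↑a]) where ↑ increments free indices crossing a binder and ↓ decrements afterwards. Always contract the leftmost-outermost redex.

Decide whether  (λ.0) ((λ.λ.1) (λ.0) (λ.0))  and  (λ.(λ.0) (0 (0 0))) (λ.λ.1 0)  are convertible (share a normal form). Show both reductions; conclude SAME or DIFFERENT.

Answer: DIFFERENT — A ⇓ λ.0, B ⇓ λ.λ.1 0

Derivation:
Term A:
  start: (λ.0) ((λ.λ.1) (λ.0) (λ.0))
  [1] (λ.λ.1) (λ.0) (λ.0)
  [2] (λ.λ.0) (λ.0)
  [3] λ.0

Term B:
  start: (λ.(λ.0) (0 (0 0))) (λ.λ.1 0)
  [1] (λ.0) ((λ.λ.1 0) ((λ.λ.1 0) (λ.λ.1 0)))
  [2] (λ.λ.1 0) ((λ.λ.1 0) (λ.λ.1 0))
  [3] λ.(λ.λ.1 0) (λ.λ.1 0) 0
  [4] λ.(λ.(λ.λ.1 0) 0) 0
  [5] λ.(λ.λ.1 0) 0
  [6] λ.λ.1 0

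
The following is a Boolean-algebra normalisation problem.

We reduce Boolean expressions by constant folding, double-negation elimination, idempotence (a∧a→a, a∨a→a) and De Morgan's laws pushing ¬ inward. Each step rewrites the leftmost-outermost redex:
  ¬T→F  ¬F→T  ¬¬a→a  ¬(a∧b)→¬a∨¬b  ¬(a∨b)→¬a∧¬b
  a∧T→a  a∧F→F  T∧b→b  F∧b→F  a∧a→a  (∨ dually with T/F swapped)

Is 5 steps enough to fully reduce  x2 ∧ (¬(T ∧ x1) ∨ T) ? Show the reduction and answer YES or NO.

  start: x2 ∧ (¬(T ∧ x1) ∨ T)
  →1  x2 ∧ T
  →2  x2

Answer: YES — reaches normal form x2 in 2 ≤ 5 steps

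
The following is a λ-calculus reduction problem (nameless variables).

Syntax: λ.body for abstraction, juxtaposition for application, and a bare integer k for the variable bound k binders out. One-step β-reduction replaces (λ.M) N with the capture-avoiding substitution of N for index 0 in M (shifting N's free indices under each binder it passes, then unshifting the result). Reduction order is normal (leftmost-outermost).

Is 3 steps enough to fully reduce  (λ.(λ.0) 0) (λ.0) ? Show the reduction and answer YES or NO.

  start: (λ.(λ.0) 0) (λ.0)
  step 1: (λ.0) (λ.0)
  step 2: λ.0

Answer: YES — reaches normal form λ.0 in 2 ≤ 3 steps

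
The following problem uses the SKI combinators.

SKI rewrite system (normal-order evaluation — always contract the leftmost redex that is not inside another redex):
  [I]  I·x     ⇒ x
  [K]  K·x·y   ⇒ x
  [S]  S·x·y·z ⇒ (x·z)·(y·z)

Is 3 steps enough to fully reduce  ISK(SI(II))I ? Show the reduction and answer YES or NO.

Answer: YES — reaches normal form I in 3 ≤ 3 steps

Reduction:
  start: ISK(SI(II))I
  →1  SK(SI(II))I
  →2  KI(SI(II)I)
  →3  I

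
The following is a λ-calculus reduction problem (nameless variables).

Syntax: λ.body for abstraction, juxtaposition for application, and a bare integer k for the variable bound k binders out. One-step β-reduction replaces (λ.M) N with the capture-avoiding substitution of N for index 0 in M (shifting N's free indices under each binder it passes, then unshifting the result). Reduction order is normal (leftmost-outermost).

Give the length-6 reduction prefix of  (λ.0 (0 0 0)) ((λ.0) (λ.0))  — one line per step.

  start: (λ.0 (0 0 0)) ((λ.0) (λ.0))
  →1  (λ.0) (λ.0) ((λ.0) (λ.0) ((λ.0) (λ.0)) ((λ.0) (λ.0)))
  →2  (λ.0) ((λ.0) (λ.0) ((λ.0) (λ.0)) ((λ.0) (λ.0)))
  →3  (λ.0) (λ.0) ((λ.0) (λ.0)) ((λ.0) (λ.0))
  →4  (λ.0) ((λ.0) (λ.0)) ((λ.0) (λ.0))
  →5  (λ.0) (λ.0) ((λ.0) (λ.0))
  →6  (λ.0) ((λ.0) (λ.0))

Answer: after 6 steps: (λ.0) ((λ.0) (λ.0))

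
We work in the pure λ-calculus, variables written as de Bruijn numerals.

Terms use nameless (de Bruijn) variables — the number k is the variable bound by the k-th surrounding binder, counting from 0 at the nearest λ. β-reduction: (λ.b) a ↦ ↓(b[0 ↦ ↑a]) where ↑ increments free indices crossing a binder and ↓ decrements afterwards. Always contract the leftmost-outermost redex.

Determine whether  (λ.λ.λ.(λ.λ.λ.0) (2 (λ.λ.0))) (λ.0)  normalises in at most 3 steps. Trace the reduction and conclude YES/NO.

Answer: YES — reaches normal form λ.λ.λ.λ.0 in 2 ≤ 3 steps

Reduction:
  start: (λ.λ.λ.(λ.λ.λ.0) (2 (λ.λ.0))) (λ.0)
  [1] λ.λ.(λ.λ.λ.0) ((λ.0) (λ.λ.0))
  [2] λ.λ.λ.λ.0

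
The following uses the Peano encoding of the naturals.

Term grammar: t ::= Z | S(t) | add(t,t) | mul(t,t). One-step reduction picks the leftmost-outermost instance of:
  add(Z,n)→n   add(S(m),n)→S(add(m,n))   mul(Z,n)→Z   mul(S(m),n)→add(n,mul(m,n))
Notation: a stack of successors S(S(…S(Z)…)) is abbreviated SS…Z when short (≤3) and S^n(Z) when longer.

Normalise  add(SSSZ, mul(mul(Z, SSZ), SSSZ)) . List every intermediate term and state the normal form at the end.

  start: add(SSSZ, mul(mul(Z, SSZ), SSSZ))
  →1  S(add(SSZ, mul(mul(Z, SSZ), SSSZ)))
  →2  S(S(add(SZ, mul(mul(Z, SSZ), SSSZ))))
  →3  S(S(S(add(Z, mul(mul(Z, SSZ), SSSZ)))))
  →4  S(S(S(mul(mul(Z, SSZ), SSSZ))))
  →5  S(S(S(mul(Z, SSSZ))))
  →6  SSSZ

Answer: normal form = SSSZ  (in 6 steps)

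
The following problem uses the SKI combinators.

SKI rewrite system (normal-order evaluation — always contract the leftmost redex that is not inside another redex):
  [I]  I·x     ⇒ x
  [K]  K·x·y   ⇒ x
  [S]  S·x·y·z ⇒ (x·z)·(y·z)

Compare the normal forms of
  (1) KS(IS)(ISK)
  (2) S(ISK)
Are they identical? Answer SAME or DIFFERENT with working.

Answer: SAME — A ⇓ S(SK), B ⇓ S(SK)

Reduction:
Term A:
  start: KS(IS)(ISK)
  →1  S(ISK)
  →2  S(SK)

Term B:
  start: S(ISK)
  →1  S(SK)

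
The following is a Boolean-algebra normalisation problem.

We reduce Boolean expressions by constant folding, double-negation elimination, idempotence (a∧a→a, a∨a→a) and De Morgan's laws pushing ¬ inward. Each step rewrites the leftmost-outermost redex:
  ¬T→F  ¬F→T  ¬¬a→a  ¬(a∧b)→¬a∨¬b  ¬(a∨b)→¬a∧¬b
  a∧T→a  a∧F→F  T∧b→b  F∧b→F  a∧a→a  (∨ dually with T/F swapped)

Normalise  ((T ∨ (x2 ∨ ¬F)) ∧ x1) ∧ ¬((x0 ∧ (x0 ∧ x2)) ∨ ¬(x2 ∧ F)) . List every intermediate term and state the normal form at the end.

Answer: normal form = F  (in 9 steps)

Reduction:
  start: ((T ∨ (x2 ∨ ¬F)) ∧ x1) ∧ ¬((x0 ∧ (x0 ∧ x2)) ∨ ¬(x2 ∧ F))
  →1  (T ∧ x1) ∧ ¬((x0 ∧ (x0 ∧ x2)) ∨ ¬(x2 ∧ F))
  →2  x1 ∧ ¬((x0 ∧ (x0 ∧ x2)) ∨ ¬(x2 ∧ F))
  →3  x1 ∧ (¬(x0 ∧ (x0 ∧ x2)) ∧ ¬¬(x2 ∧ F))
  →4  x1 ∧ ((¬x0 ∨ ¬(x0 ∧ x2)) ∧ ¬¬(x2 ∧ F))
  →5  x1 ∧ ((¬x0 ∨ (¬x0 ∨ ¬x2)) ∧ ¬¬(x2 ∧ F))
  →6  x1 ∧ ((¬x0 ∨ (¬x0 ∨ ¬x2)) ∧ (x2 ∧ F))
  →7  x1 ∧ ((¬x0 ∨ (¬x0 ∨ ¬x2)) ∧ F)
  →8  x1 ∧ F
  →9  F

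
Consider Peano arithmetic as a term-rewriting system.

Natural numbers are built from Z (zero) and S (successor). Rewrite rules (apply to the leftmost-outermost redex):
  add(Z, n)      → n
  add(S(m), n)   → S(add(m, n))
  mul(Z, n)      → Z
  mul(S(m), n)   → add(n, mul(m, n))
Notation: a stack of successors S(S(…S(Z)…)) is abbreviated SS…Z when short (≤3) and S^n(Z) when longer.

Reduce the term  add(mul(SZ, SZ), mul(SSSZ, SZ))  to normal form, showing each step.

  start: add(mul(SZ, SZ), mul(SSSZ, SZ))
  step 1: add(add(SZ, mul(Z, SZ)), mul(SSSZ, SZ))
  step 2: add(S(add(Z, mul(Z, SZ))), mul(SSSZ, SZ))
  step 3: S(add(add(Z, mul(Z, SZ)), mul(SSSZ, SZ)))
  step 4: S(add(mul(Z, SZ), mul(SSSZ, SZ)))
  step 5: S(add(Z, mul(SSSZ, SZ)))
  step 6: S(mul(SSSZ, SZ))
  step 7: S(add(SZ, mul(SSZ, SZ)))
  step 8: S(S(add(Z, mul(SSZ, SZ))))
  step 9: S(S(mul(SSZ, SZ)))
  step 10: S(S(add(SZ, mul(SZ, SZ))))
  step 11: S(S(S(add(Z, mul(SZ, SZ)))))
  step 12: S(S(S(mul(SZ, SZ))))
  step 13: S(S(S(add(SZ, mul(Z, SZ)))))
  step 14: S(S(S(S(add(Z, mul(Z, SZ))))))
  step 15: S(S(S(S(mul(Z, SZ)))))
  step 16: S^4(Z)

Answer: normal form = S^4(Z)  (in 16 steps)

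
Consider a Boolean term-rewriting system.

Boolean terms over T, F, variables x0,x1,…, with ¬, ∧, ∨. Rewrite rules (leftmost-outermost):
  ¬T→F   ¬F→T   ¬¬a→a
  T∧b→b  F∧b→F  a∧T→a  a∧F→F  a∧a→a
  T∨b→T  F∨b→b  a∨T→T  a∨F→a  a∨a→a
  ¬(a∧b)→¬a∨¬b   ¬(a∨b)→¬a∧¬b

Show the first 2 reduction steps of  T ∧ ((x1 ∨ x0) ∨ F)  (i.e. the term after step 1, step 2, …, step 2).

  start: T ∧ ((x1 ∨ x0) ∨ F)
  [1] (x1 ∨ x0) ∨ F
  [2] x1 ∨ x0

Answer: after 2 steps: x1 ∨ x0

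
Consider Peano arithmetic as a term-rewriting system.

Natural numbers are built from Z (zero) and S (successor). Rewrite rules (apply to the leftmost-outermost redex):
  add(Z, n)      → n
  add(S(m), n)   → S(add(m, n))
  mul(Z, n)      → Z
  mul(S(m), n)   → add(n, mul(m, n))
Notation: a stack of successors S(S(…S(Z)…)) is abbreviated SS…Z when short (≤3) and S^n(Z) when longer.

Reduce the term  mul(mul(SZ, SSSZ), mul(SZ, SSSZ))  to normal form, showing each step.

  start: mul(mul(SZ, SSSZ), mul(SZ, SSSZ))
  step 1: mul(add(SSSZ, mul(Z, SSSZ)), mul(SZ, SSSZ))
  step 2: mul(S(add(SSZ, mul(Z, SSSZ))), mul(SZ, SSSZ))
  step 3: add(mul(SZ, SSSZ), mul(add(SSZ, mul(Z, SSSZ)), mul(SZ, SSSZ)))
  step 4: add(add(SSSZ, mul(Z, SSSZ)), mul(add(SSZ, mul(Z, SSSZ)), mul(SZ, SSSZ)))
  step 5: add(S(add(SSZ, mul(Z, SSSZ))), mul(add(SSZ, mul(Z, SSSZ)), mul(SZ, SSSZ)))
  step 6: S(add(add(SSZ, mul(Z, SSSZ)), mul(add(SSZ, mul(Z, SSSZ)), mul(SZ, SSSZ))))
  step 7: S(add(S(add(SZ, mul(Z, SSSZ))), mul(add(SSZ, mul(Z, SSSZ)), mul(SZ, SSSZ))))
  step 8: S(S(add(add(SZ, mul(Z, SSSZ)), mul(add(SSZ, mul(Z, SSSZ)), mul(SZ, SSSZ)))))
  step 9: S(S(add(S(add(Z, mul(Z, SSSZ))), mul(add(SSZ, mul(Z, SSSZ)), mul(SZ, SSSZ)))))
  step 10: S(S(S(add(add(Z, mul(Z, SSSZ)), mul(add(SSZ, mul(Z, SSSZ)), mul(SZ, SSSZ))))))
  step 11: S(S(S(add(mul(Z, SSSZ), mul(add(SSZ, mul(Z, SSSZ)), mul(SZ, SSSZ))))))
  step 12: S(S(S(add(Z, mul(add(SSZ, mul(Z, SSSZ)), mul(SZ, SSSZ))))))
  step 13: S(S(S(mul(add(SSZ, mul(Z, SSSZ)), mul(SZ, SSSZ)))))
  step 14: S(S(S(mul(S(add(SZ, mul(Z, SSSZ))), mul(SZ, SSSZ)))))
  step 15: S(S(S(add(mul(SZ, SSSZ), mul(add(SZ, mul(Z, SSSZ)), mul(SZ, SSSZ))))))
  step 16: S(S(S(add(add(SSSZ, mul(Z, SSSZ)), mul(add(SZ, mul(Z, SSSZ)), mul(SZ, SSSZ))))))
  step 17: S(S(S(add(S(add(SSZ, mul(Z, SSSZ))), mul(add(SZ, mul(Z, SSSZ)), mul(SZ, SSSZ))))))
  step 18: S(S(S(S(add(add(SSZ, mul(Z, SSSZ)), mul(add(SZ, mul(Z, SSSZ)), mul(SZ, SSSZ)))))))
  step 19: S(S(S(S(add(S(add(SZ, mul(Z, SSSZ))), mul(add(SZ, mul(Z, SSSZ)), mul(SZ, SSSZ)))))))
  step 20: S(S(S(S(S(add(add(SZ, mul(Z, SSSZ)), mul(add(SZ, mul(Z, SSSZ)), mul(SZ, SSSZ))))))))
  step 21: S(S(S(S(S(add(S(add(Z, mul(Z, SSSZ))), mul(add(SZ, mul(Z, SSSZ)), mul(SZ, SSSZ))))))))
  step 22: S(S(S(S(S(S(add(add(Z, mul(Z, SSSZ)), mul(add(SZ, mul(Z, SSSZ)), mul(SZ, SSSZ)))))))))
  step 23: S(S(S(S(S(S(add(mul(Z, SSSZ), mul(add(SZ, mul(Z, SSSZ)), mul(SZ, SSSZ)))))))))
  step 24: S(S(S(S(S(S(add(Z, mul(add(SZ, mul(Z, SSSZ)), mul(SZ, SSSZ)))))))))
  step 25: S(S(S(S(S(S(mul(add(SZ, mul(Z, SSSZ)), mul(SZ, SSSZ))))))))
  step 26: S(S(S(S(S(S(mul(S(add(Z, mul(Z, SSSZ))), mul(SZ, SSSZ))))))))
  step 27: S(S(S(S(S(S(add(mul(SZ, SSSZ), mul(add(Z, mul(Z, SSSZ)), mul(SZ, SSSZ)))))))))
  step 28: S(S(S(S(S(S(add(add(SSSZ, mul(Z, SSSZ)), mul(add(Z, mul(Z, SSSZ)), mul(SZ, SSSZ)))))))))
  step 29: S(S(S(S(S(S(add(S(add(SSZ, mul(Z, SSSZ))), mul(add(Z, mul(Z, SSSZ)), mul(SZ, SSSZ)))))))))
  step 30: S(S(S(S(S(S(S(add(add(SSZ, mul(Z, SSSZ)), mul(add(Z, mul(Z, SSSZ)), mul(SZ, SSSZ))))))))))
  step 31: S(S(S(S(S(S(S(add(S(add(SZ, mul(Z, SSSZ))), mul(add(Z, mul(Z, SSSZ)), mul(SZ, SSSZ))))))))))
  step 32: S(S(S(S(S(S(S(S(add(add(SZ, mul(Z, SSSZ)), mul(add(Z, mul(Z, SSSZ)), mul(SZ, SSSZ)))))))))))
  step 33: S(S(S(S(S(S(S(S(add(S(add(Z, mul(Z, SSSZ))), mul(add(Z, mul(Z, SSSZ)), mul(SZ, SSSZ)))))))))))
  step 34: S(S(S(S(S(S(S(S(S(add(add(Z, mul(Z, SSSZ)), mul(add(Z, mul(Z, SSSZ)), mul(SZ, SSSZ))))))))))))
  step 35: S(S(S(S(S(S(S(S(S(add(mul(Z, SSSZ), mul(add(Z, mul(Z, SSSZ)), mul(SZ, SSSZ))))))))))))
  step 36: S(S(S(S(S(S(S(S(S(add(Z, mul(add(Z, mul(Z, SSSZ)), mul(SZ, SSSZ))))))))))))
  step 37: S(S(S(S(S(S(S(S(S(mul(add(Z, mul(Z, SSSZ)), mul(SZ, SSSZ)))))))))))
  step 38: S(S(S(S(S(S(S(S(S(mul(mul(Z, SSSZ), mul(SZ, SSSZ)))))))))))
  step 39: S(S(S(S(S(S(S(S(S(mul(Z, mul(SZ, SSSZ)))))))))))
  step 40: S^9(Z)

Answer: normal form = S^9(Z)  (in 40 steps)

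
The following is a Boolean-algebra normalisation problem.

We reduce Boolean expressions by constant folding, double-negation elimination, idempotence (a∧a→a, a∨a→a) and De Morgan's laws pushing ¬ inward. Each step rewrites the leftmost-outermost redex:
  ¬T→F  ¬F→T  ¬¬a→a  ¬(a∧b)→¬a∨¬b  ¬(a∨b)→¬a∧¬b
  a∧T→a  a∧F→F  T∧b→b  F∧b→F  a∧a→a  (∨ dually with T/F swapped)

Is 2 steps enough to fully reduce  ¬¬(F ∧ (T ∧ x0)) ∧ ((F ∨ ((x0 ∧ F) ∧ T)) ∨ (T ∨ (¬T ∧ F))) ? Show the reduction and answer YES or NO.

  start: ¬¬(F ∧ (T ∧ x0)) ∧ ((F ∨ ((x0 ∧ F) ∧ T)) ∨ (T ∨ (¬T ∧ F)))
  step 1: (F ∧ (T ∧ x0)) ∧ ((F ∨ ((x0 ∧ F) ∧ T)) ∨ (T ∨ (¬T ∧ F)))
  step 2: F ∧ ((F ∨ ((x0 ∧ F) ∧ T)) ∨ (T ∨ (¬T ∧ F)))

Answer: NO — after 2 steps the term is F ∧ ((F ∨ ((x0 ∧ F) ∧ T)) ∨ (T ∨ (¬T ∧ F))), not yet normal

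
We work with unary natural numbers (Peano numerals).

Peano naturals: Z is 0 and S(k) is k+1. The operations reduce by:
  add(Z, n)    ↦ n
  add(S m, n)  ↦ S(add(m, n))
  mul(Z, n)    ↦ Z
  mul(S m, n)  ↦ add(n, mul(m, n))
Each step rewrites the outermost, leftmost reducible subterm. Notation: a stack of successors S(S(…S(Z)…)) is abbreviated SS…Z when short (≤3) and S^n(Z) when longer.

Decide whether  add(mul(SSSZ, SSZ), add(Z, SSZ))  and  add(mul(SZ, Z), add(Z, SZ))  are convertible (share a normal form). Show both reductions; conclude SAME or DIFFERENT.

Term A:
  start: add(mul(SSSZ, SSZ), add(Z, SSZ))
  →1  add(add(SSZ, mul(SSZ, SSZ)), add(Z, SSZ))
  →2  add(S(add(SZ, mul(SSZ, SSZ))), add(Z, SSZ))
  →3  S(add(add(SZ, mul(SSZ, SSZ)), add(Z, SSZ)))
  →4  S(add(S(add(Z, mul(SSZ, SSZ))), add(Z, SSZ)))
  →5  S(S(add(add(Z, mul(SSZ, SSZ)), add(Z, SSZ))))
  →6  S(S(add(mul(SSZ, SSZ), add(Z, SSZ))))
  →7  S(S(add(add(SSZ, mul(SZ, SSZ)), add(Z, SSZ))))
  →8  S(S(add(S(add(SZ, mul(SZ, SSZ))), add(Z, SSZ))))
  →9  S(S(S(add(add(SZ, mul(SZ, SSZ)), add(Z, SSZ)))))
  →10  S(S(S(add(S(add(Z, mul(SZ, SSZ))), add(Z, SSZ)))))
  →11  S(S(S(S(add(add(Z, mul(SZ, SSZ)), add(Z, SSZ))))))
  →12  S(S(S(S(add(mul(SZ, SSZ), add(Z, SSZ))))))
  →13  S(S(S(S(add(add(SSZ, mul(Z, SSZ)), add(Z, SSZ))))))
  →14  S(S(S(S(add(S(add(SZ, mul(Z, SSZ))), add(Z, SSZ))))))
  →15  S(S(S(S(S(add(add(SZ, mul(Z, SSZ)), add(Z, SSZ)))))))
  →16  S(S(S(S(S(add(S(add(Z, mul(Z, SSZ))), add(Z, SSZ)))))))
  →17  S(S(S(S(S(S(add(add(Z, mul(Z, SSZ)), add(Z, SSZ))))))))
  →18  S(S(S(S(S(S(add(mul(Z, SSZ), add(Z, SSZ))))))))
  →19  S(S(S(S(S(S(add(Z, add(Z, SSZ))))))))
  →20  S(S(S(S(S(S(add(Z, SSZ)))))))
  →21  S^8(Z)

Term B:
  start: add(mul(SZ, Z), add(Z, SZ))
  →1  add(add(Z, mul(Z, Z)), add(Z, SZ))
  →2  add(mul(Z, Z), add(Z, SZ))
  →3  add(Z, add(Z, SZ))
  →4  add(Z, SZ)
  →5  SZ

Answer: DIFFERENT — A ⇓ S^8(Z), B ⇓ SZ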